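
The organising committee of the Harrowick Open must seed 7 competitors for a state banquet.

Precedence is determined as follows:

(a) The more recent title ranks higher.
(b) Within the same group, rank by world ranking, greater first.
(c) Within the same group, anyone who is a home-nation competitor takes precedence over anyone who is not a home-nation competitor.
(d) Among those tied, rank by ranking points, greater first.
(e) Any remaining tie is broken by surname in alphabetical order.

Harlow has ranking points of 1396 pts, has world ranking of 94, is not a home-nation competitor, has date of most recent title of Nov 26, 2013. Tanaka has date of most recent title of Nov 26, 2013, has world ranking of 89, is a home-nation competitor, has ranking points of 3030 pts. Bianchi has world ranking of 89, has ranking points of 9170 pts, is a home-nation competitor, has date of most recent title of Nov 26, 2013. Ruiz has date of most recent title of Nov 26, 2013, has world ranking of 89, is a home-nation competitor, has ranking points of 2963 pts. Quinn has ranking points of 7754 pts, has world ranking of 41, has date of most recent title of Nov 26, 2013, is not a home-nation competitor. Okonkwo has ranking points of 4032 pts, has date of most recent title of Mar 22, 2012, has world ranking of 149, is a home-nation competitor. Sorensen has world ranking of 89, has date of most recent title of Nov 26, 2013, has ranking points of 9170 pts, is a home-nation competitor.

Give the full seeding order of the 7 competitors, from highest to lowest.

Harlow, Bianchi, Sorensen, Tanaka, Ruiz, Quinn, Okonkwo

By date of most recent title (later first): Harlow, Bianchi, Sorensen, Tanaka, Ruiz and Quinn (each Nov 26, 2013); then Okonkwo (Mar 22, 2012).
Among Harlow, Bianchi, Sorensen, Tanaka, Ruiz and Quinn, by world ranking (higher first): Harlow (94) before Bianchi, Sorensen, Tanaka and Ruiz (89) before Quinn (41).
Bianchi, Sorensen, Tanaka and Ruiz are each a home-nation competitor, so the next rule applies.
Among Bianchi, Sorensen, Tanaka and Ruiz, by ranking points (higher first): Bianchi and Sorensen (9170 pts) before Tanaka (3030 pts) before Ruiz (2963 pts).
Among Bianchi and Sorensen, alphabetically by surname: Bianchi before Sorensen.
Full order: Harlow, Bianchi, Sorensen, Tanaka, Ruiz, Quinn, Okonkwo.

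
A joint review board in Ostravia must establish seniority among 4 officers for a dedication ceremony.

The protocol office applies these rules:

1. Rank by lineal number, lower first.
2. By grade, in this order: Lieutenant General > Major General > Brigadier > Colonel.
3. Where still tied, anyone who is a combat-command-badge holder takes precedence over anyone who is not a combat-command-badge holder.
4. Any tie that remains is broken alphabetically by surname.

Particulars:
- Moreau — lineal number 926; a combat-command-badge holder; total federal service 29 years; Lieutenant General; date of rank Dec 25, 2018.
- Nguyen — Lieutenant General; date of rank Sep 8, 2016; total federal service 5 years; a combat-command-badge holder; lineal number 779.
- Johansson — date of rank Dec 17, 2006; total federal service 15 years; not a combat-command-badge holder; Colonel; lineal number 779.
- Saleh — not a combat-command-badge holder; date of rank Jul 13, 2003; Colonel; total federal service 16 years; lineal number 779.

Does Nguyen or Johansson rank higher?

By lineal number (lower first): Nguyen, Johansson and Saleh (each 779); then Moreau (926).
Among Nguyen, Johansson and Saleh, by grade: Nguyen (Lieutenant General) before Johansson and Saleh (Colonel).
Johansson and Saleh are each not a combat-command-badge holder, so the next rule applies.
Among Johansson and Saleh, alphabetically by surname: Johansson before Saleh.
So Nguyen takes precedence.

Nguyen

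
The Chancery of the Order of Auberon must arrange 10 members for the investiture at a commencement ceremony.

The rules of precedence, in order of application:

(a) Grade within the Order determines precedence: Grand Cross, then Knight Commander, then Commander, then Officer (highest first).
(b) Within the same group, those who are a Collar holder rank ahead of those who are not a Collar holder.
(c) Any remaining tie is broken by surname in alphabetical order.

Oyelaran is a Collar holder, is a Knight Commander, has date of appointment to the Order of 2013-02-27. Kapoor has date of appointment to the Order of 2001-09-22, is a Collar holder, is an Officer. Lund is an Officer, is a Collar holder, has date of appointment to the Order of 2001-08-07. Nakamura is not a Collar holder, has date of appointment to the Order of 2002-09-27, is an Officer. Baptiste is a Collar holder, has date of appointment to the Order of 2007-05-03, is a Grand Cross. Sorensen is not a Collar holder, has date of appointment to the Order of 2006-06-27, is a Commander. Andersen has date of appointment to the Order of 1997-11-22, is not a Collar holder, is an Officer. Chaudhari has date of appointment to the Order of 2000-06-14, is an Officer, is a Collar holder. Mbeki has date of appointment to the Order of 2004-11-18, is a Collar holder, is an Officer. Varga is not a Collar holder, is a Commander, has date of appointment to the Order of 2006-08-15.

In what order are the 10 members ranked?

Baptiste, Oyelaran, Sorensen, Varga, Chaudhari, Kapoor, Lund, Mbeki, Andersen, Nakamura

By grade within the Order: Baptiste (Grand Cross); then Oyelaran (Knight Commander); then Sorensen and Varga (Commander); then Chaudhari, Kapoor, Lund, Mbeki, Andersen and Nakamura (Officer).
Sorensen and Varga are each not a Collar holder, so the next rule applies.
Among Sorensen and Varga, alphabetically by surname: Sorensen before Varga.
Among Chaudhari, Kapoor, Lund, Mbeki, Andersen and Nakamura, a Collar holder before not a Collar holder: Chaudhari, Kapoor, Lund and Mbeki (a Collar holder) before Andersen and Nakamura (not a Collar holder).
Among Chaudhari, Kapoor, Lund and Mbeki, alphabetically by surname: Chaudhari before Kapoor before Lund before Mbeki.
Among Andersen and Nakamura, alphabetically by surname: Andersen before Nakamura.
Full order: Baptiste, Oyelaran, Sorensen, Varga, Chaudhari, Kapoor, Lund, Mbeki, Andersen, Nakamura.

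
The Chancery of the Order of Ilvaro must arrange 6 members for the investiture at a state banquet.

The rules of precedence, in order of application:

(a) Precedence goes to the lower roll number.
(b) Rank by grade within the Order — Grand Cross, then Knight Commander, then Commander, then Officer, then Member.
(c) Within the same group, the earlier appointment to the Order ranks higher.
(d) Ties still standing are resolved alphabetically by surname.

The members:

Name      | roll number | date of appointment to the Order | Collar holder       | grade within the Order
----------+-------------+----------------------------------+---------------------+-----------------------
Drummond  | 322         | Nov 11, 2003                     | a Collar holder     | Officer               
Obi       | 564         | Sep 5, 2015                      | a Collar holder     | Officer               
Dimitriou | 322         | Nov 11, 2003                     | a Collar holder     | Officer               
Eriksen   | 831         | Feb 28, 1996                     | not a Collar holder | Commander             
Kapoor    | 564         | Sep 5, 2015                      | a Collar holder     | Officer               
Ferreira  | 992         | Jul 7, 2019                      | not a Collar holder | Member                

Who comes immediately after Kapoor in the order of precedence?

By roll number (lower first): Dimitriou and Drummond (both 322); then Kapoor and Obi (both 564); then Eriksen (831); then Ferreira (992).
Dimitriou and Drummond are each Officer, so the next rule applies.
Dimitriou and Drummond both have date of appointment to the Order Nov 11, 2003, so the next rule applies.
Among Dimitriou and Drummond, alphabetically by surname: Dimitriou before Drummond.
Kapoor and Obi are each Officer, so the next rule applies.
Kapoor and Obi both have date of appointment to the Order Sep 5, 2015, so the next rule applies.
Among Kapoor and Obi, alphabetically by surname: Kapoor before Obi.
Order: Dimitriou, Drummond, Kapoor, Obi, Eriksen, Ferreira.

Obi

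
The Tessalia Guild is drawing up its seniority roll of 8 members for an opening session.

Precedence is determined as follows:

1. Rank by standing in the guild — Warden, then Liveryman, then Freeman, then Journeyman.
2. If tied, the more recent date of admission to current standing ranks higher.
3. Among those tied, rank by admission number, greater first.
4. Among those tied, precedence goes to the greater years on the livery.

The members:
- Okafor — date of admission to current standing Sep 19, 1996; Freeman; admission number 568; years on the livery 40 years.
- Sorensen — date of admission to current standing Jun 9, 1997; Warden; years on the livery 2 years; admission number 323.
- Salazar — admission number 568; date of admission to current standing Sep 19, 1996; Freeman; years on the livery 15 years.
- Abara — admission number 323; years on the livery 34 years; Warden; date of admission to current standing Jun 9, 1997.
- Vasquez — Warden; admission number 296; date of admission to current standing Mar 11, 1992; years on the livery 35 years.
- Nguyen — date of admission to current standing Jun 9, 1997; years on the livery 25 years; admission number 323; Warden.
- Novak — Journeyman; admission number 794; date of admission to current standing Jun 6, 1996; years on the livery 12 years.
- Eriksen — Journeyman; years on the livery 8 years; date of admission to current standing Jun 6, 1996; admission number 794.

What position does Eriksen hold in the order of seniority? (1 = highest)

8

By standing in the guild: Abara, Nguyen, Sorensen and Vasquez (Warden); then Okafor and Salazar (Freeman); then Novak and Eriksen (Journeyman).
Among Abara, Nguyen, Sorensen and Vasquez, by date of admission to current standing (later first): Abara, Nguyen and Sorensen (Jun 9, 1997) before Vasquez (Mar 11, 1992).
Abara, Nguyen and Sorensen all have admission number 323, so the next rule applies.
Among Abara, Nguyen and Sorensen, by years on the livery (higher first): Abara (34 years) before Nguyen (25 years) before Sorensen (2 years).
Okafor and Salazar both have date of admission to current standing Sep 19, 1996, so the next rule applies.
Okafor and Salazar both have admission number 568, so the next rule applies.
Among Okafor and Salazar, by years on the livery (higher first): Okafor (40 years) before Salazar (15 years).
Novak and Eriksen both have date of admission to current standing Jun 6, 1996, so the next rule applies.
Novak and Eriksen both have admission number 794, so the next rule applies.
Among Novak and Eriksen, by years on the livery (higher first): Novak (12 years) before Eriksen (8 years).
Order: Abara, Nguyen, Sorensen, Vasquez, Okafor, Salazar, Novak, Eriksen. So position 8.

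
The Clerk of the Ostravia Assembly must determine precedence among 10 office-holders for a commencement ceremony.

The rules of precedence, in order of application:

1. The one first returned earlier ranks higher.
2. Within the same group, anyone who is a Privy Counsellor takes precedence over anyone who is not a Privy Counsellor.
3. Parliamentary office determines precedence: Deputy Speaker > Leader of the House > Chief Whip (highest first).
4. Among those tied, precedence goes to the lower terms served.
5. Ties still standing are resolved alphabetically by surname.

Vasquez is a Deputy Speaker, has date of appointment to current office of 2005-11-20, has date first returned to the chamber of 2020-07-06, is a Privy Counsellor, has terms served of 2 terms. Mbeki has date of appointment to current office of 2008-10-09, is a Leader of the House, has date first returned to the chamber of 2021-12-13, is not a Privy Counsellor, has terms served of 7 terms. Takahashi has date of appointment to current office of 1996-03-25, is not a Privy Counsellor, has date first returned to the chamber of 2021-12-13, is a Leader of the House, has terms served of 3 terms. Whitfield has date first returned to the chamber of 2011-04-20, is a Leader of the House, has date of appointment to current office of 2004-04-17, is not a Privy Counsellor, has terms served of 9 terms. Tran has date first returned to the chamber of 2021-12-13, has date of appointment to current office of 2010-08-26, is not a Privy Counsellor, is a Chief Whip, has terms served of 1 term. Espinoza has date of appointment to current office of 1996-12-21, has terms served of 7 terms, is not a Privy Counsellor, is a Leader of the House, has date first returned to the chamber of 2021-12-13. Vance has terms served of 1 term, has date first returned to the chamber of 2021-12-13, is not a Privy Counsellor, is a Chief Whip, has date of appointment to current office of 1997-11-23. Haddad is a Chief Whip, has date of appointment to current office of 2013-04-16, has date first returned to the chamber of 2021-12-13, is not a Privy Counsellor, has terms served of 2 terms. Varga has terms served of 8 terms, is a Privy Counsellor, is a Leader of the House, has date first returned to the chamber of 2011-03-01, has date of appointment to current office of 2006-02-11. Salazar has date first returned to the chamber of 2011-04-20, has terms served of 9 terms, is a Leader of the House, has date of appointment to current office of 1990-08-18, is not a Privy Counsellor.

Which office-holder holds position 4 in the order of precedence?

Vasquez

By date first returned to the chamber (earlier first): Varga (2011-03-01); then Salazar and Whitfield (both 2011-04-20); then Vasquez (2020-07-06); then Takahashi, Espinoza, Mbeki, Tran, Vance and Haddad (each 2021-12-13).
Salazar and Whitfield are each not a Privy Counsellor, so the next rule applies.
Salazar and Whitfield are each Leader of the House, so the next rule applies.
Salazar and Whitfield both have terms served 9 terms, so the next rule applies.
Among Salazar and Whitfield, alphabetically by surname: Salazar before Whitfield.
Takahashi, Espinoza, Mbeki, Tran, Vance and Haddad are each not a Privy Counsellor, so the next rule applies.
Among Takahashi, Espinoza, Mbeki, Tran, Vance and Haddad, by parliamentary office: Takahashi, Espinoza and Mbeki (Leader of the House) before Tran, Vance and Haddad (Chief Whip).
Among Takahashi, Espinoza and Mbeki, by terms served (lower first): Takahashi (3 terms) before Espinoza and Mbeki (7 terms).
Among Espinoza and Mbeki, alphabetically by surname: Espinoza before Mbeki.
Among Tran, Vance and Haddad, by terms served (lower first): Tran and Vance (1 term) before Haddad (2 terms).
Among Tran and Vance, alphabetically by surname: Tran before Vance.
Order: Varga, Salazar, Whitfield, Vasquez, Takahashi, Espinoza, Mbeki, Tran, Vance, Haddad.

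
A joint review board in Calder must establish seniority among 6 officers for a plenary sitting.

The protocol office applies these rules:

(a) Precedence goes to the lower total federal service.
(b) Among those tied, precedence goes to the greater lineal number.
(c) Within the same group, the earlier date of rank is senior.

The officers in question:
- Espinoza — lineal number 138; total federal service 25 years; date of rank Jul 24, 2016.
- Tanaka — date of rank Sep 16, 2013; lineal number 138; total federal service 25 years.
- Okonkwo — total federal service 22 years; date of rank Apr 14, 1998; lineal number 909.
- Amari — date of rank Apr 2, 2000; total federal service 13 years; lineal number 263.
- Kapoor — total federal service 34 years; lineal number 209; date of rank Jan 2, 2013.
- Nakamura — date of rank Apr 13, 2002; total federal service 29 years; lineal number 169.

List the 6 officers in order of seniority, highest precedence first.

By total federal service (lower first): Amari (13 years); then Okonkwo (22 years); then Tanaka and Espinoza (both 25 years); then Nakamura (29 years); then Kapoor (34 years).
Tanaka and Espinoza both have lineal number 138, so the next rule applies.
Among Tanaka and Espinoza, by date of rank (earlier first): Tanaka (Sep 16, 2013) before Espinoza (Jul 24, 2016).
Full order: Amari, Okonkwo, Tanaka, Espinoza, Nakamura, Kapoor.

Amari, Okonkwo, Tanaka, Espinoza, Nakamura, Kapoor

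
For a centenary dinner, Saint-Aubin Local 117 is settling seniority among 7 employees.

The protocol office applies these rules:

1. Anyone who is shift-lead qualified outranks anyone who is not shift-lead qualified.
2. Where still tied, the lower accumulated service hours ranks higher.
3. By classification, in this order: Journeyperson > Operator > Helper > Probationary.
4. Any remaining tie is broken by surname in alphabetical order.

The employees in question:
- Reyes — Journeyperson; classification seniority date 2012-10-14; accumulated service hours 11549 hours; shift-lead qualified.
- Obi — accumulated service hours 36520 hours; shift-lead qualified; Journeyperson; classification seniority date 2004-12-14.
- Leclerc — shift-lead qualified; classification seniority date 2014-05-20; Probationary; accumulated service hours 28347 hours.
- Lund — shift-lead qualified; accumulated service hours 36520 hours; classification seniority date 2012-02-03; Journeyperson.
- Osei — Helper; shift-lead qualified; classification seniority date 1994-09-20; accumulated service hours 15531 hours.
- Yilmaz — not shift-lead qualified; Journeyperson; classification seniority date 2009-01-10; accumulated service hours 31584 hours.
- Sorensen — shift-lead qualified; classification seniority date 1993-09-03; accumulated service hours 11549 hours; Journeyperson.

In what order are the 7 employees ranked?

Reyes, Sorensen, Osei, Leclerc, Lund, Obi, Yilmaz

By the first rule: Reyes, Sorensen, Osei, Leclerc, Lund and Obi (each shift-lead qualified); then Yilmaz (not shift-lead qualified).
Among Reyes, Sorensen, Osei, Leclerc, Lund and Obi, by accumulated service hours (lower first): Reyes and Sorensen (11549 hours) before Osei (15531 hours) before Leclerc (28347 hours) before Lund and Obi (36520 hours).
Reyes and Sorensen are each Journeyperson, so the next rule applies.
Among Reyes and Sorensen, alphabetically by surname: Reyes before Sorensen.
Lund and Obi are each Journeyperson, so the next rule applies.
Among Lund and Obi, alphabetically by surname: Lund before Obi.
Full order: Reyes, Sorensen, Osei, Leclerc, Lund, Obi, Yilmaz.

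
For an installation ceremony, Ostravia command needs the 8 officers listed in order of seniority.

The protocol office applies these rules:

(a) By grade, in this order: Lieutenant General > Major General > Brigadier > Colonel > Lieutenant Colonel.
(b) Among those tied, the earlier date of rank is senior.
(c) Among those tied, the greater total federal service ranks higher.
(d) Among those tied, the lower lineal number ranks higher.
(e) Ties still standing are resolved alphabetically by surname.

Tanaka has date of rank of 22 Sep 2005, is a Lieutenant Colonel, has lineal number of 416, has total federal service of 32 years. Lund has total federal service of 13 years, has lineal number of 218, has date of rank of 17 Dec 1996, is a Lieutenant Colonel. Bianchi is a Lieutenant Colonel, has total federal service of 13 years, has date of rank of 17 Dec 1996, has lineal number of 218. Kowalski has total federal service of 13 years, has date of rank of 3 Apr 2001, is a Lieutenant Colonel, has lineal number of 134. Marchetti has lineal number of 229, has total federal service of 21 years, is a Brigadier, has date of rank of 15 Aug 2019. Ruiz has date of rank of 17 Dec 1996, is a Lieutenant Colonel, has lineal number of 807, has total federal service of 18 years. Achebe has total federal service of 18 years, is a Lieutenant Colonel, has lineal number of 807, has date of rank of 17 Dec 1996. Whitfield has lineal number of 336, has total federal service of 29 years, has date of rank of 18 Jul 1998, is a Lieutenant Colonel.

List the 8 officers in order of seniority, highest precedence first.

By grade: Marchetti (Brigadier); then Achebe, Ruiz, Bianchi, Lund, Whitfield, Kowalski and Tanaka (Lieutenant Colonel).
Among Achebe, Ruiz, Bianchi, Lund, Whitfield, Kowalski and Tanaka, by date of rank (earlier first): Achebe, Ruiz, Bianchi and Lund (17 Dec 1996) before Whitfield (18 Jul 1998) before Kowalski (3 Apr 2001) before Tanaka (22 Sep 2005).
Among Achebe, Ruiz, Bianchi and Lund, by total federal service (higher first): Achebe and Ruiz (18 years) before Bianchi and Lund (13 years).
Achebe and Ruiz both have lineal number 807, so the next rule applies.
Among Achebe and Ruiz, alphabetically by surname: Achebe before Ruiz.
Bianchi and Lund both have lineal number 218, so the next rule applies.
Among Bianchi and Lund, alphabetically by surname: Bianchi before Lund.
Full order: Marchetti, Achebe, Ruiz, Bianchi, Lund, Whitfield, Kowalski, Tanaka.

Marchetti, Achebe, Ruiz, Bianchi, Lund, Whitfield, Kowalski, Tanaka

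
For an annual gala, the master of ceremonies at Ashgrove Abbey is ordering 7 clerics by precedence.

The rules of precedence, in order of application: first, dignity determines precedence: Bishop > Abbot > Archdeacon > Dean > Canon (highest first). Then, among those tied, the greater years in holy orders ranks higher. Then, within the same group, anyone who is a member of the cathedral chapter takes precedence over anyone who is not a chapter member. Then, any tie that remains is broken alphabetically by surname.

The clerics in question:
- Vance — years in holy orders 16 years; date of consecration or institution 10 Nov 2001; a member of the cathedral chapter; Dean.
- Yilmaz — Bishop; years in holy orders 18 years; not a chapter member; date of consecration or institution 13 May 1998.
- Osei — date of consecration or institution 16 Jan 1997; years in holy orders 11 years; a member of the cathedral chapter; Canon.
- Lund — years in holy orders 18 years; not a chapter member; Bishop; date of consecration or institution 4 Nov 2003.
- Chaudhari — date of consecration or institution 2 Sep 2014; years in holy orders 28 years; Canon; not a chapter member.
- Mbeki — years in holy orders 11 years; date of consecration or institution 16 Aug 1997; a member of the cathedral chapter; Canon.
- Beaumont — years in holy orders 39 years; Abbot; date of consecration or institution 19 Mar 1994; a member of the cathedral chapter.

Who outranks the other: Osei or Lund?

Lund

By dignity: Lund and Yilmaz (Bishop); then Beaumont (Abbot); then Vance (Dean); then Chaudhari, Mbeki and Osei (Canon).
Lund and Yilmaz both have years in holy orders 18 years, so the next rule applies.
Lund and Yilmaz are each not a chapter member, so the next rule applies.
Among Lund and Yilmaz, alphabetically by surname: Lund before Yilmaz.
Among Chaudhari, Mbeki and Osei, by years in holy orders (higher first): Chaudhari (28 years) before Mbeki and Osei (11 years).
Mbeki and Osei are each a member of the cathedral chapter, so the next rule applies.
Among Mbeki and Osei, alphabetically by surname: Mbeki before Osei.
So Lund takes precedence.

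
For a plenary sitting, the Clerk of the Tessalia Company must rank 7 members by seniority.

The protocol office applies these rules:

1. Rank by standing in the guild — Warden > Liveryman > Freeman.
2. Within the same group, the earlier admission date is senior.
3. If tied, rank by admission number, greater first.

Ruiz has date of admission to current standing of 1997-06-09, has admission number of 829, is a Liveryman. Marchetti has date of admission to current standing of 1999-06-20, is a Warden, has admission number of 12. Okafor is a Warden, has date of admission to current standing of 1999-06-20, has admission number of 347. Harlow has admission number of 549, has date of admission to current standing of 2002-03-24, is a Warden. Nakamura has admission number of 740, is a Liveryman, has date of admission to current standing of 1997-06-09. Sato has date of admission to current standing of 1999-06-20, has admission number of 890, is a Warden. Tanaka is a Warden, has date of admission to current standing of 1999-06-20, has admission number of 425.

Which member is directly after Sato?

Tanaka

By standing in the guild: Sato, Tanaka, Okafor, Marchetti and Harlow (Warden); then Ruiz and Nakamura (Liveryman).
Among Sato, Tanaka, Okafor, Marchetti and Harlow, by date of admission to current standing (earlier first): Sato, Tanaka, Okafor and Marchetti (1999-06-20) before Harlow (2002-03-24).
Among Sato, Tanaka, Okafor and Marchetti, by admission number (higher first): Sato (890) before Tanaka (425) before Okafor (347) before Marchetti (12).
Ruiz and Nakamura both have date of admission to current standing 1997-06-09, so the next rule applies.
Among Ruiz and Nakamura, by admission number (higher first): Ruiz (829) before Nakamura (740).
Order: Sato, Tanaka, Okafor, Marchetti, Harlow, Ruiz, Nakamura.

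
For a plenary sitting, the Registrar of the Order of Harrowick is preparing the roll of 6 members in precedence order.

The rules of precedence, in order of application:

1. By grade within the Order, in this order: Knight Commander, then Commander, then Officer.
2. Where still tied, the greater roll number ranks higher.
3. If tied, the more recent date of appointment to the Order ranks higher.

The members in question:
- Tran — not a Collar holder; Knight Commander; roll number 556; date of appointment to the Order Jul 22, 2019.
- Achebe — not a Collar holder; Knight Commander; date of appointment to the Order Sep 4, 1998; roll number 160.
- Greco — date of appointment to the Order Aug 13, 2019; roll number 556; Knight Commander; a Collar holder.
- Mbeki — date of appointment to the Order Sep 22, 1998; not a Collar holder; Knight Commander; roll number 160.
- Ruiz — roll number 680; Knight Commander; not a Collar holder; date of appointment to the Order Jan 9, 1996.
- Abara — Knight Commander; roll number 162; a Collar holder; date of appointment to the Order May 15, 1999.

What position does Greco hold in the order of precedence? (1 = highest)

By grade within the Order: Ruiz, Greco, Tran, Abara, Mbeki and Achebe (Knight Commander).
Among Ruiz, Greco, Tran, Abara, Mbeki and Achebe, by roll number (higher first): Ruiz (680) before Greco and Tran (556) before Abara (162) before Mbeki and Achebe (160).
Among Greco and Tran, by date of appointment to the Order (later first): Greco (Aug 13, 2019) before Tran (Jul 22, 2019).
Among Mbeki and Achebe, by date of appointment to the Order (later first): Mbeki (Sep 22, 1998) before Achebe (Sep 4, 1998).
Order: Ruiz, Greco, Tran, Abara, Mbeki, Achebe. So position 2.

2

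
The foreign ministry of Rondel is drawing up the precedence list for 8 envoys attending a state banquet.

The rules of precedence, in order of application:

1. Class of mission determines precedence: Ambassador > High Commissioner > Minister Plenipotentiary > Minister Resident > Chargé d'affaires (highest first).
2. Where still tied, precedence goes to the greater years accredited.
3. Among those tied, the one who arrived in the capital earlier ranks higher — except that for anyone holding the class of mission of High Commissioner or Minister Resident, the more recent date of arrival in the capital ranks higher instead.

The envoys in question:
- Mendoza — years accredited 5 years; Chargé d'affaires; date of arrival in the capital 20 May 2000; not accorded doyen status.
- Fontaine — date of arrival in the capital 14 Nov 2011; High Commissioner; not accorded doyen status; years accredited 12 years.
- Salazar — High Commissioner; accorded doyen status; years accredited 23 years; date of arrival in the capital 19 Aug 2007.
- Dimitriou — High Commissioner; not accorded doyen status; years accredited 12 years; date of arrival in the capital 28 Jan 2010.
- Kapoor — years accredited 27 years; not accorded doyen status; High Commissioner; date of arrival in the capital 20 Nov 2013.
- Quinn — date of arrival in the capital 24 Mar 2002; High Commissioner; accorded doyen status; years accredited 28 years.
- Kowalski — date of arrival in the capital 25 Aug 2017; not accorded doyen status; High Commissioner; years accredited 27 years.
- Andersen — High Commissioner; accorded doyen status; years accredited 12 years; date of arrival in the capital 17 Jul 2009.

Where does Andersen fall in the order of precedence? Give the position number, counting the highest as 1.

7

By class of mission: Quinn, Kowalski, Kapoor, Salazar, Fontaine, Dimitriou and Andersen (High Commissioner); then Mendoza (Chargé d'affaires).
Among Quinn, Kowalski, Kapoor, Salazar, Fontaine, Dimitriou and Andersen, by years accredited (higher first): Quinn (28 years) before Kowalski and Kapoor (27 years) before Salazar (23 years) before Fontaine, Dimitriou and Andersen (12 years).
Among Kowalski and Kapoor, by date of arrival in the capital (later first) (reversed rule for this group): Kowalski (25 Aug 2017) before Kapoor (20 Nov 2013).
Among Fontaine, Dimitriou and Andersen, by date of arrival in the capital (later first) (reversed rule for this group): Fontaine (14 Nov 2011) before Dimitriou (28 Jan 2010) before Andersen (17 Jul 2009).
Order: Quinn, Kowalski, Kapoor, Salazar, Fontaine, Dimitriou, Andersen, Mendoza. So position 7.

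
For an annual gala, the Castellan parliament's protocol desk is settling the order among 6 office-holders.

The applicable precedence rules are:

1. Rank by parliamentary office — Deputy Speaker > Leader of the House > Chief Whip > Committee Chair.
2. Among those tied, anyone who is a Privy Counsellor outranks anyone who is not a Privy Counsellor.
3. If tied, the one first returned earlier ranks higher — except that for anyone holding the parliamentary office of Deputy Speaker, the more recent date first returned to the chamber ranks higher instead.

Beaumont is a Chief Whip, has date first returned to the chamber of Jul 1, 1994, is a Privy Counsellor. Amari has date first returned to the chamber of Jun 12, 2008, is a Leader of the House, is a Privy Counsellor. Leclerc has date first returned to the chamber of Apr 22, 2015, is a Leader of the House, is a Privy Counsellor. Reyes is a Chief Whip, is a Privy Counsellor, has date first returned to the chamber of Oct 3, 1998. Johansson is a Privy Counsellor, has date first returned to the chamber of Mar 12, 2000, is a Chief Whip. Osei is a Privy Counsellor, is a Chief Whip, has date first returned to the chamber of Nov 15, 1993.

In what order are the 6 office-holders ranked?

Amari, Leclerc, Osei, Beaumont, Reyes, Johansson

By parliamentary office: Amari and Leclerc (Leader of the House); then Osei, Beaumont, Reyes and Johansson (Chief Whip).
Amari and Leclerc are each a Privy Counsellor, so the next rule applies.
Among Amari and Leclerc, by date first returned to the chamber (earlier first): Amari (Jun 12, 2008) before Leclerc (Apr 22, 2015).
Osei, Beaumont, Reyes and Johansson are each a Privy Counsellor, so the next rule applies.
Among Osei, Beaumont, Reyes and Johansson, by date first returned to the chamber (earlier first): Osei (Nov 15, 1993) before Beaumont (Jul 1, 1994) before Reyes (Oct 3, 1998) before Johansson (Mar 12, 2000).
Full order: Amari, Leclerc, Osei, Beaumont, Reyes, Johansson.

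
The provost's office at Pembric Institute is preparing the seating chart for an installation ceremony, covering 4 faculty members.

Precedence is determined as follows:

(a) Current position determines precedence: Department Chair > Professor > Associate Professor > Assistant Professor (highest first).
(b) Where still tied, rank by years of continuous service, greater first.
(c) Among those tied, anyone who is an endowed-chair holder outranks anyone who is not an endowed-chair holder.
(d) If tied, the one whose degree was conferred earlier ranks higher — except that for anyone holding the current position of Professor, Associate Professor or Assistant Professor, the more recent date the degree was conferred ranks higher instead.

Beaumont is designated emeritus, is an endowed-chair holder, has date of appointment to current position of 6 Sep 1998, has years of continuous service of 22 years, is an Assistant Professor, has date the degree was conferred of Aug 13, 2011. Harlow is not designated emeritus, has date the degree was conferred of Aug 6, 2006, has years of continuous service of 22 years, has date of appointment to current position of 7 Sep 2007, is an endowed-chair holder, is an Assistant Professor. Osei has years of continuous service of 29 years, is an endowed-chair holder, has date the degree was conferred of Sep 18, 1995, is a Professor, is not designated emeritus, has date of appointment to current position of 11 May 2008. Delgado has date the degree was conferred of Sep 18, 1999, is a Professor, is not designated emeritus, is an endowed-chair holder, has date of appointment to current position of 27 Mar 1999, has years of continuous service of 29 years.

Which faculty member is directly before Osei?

Delgado

By current position: Delgado and Osei (Professor); then Beaumont and Harlow (Assistant Professor).
Delgado and Osei both have years of continuous service 29 years, so the next rule applies.
Delgado and Osei are each an endowed-chair holder, so the next rule applies.
Among Delgado and Osei, by date the degree was conferred (later first) (reversed rule for this group): Delgado (Sep 18, 1999) before Osei (Sep 18, 1995).
Beaumont and Harlow both have years of continuous service 22 years, so the next rule applies.
Beaumont and Harlow are each an endowed-chair holder, so the next rule applies.
Among Beaumont and Harlow, by date the degree was conferred (later first) (reversed rule for this group): Beaumont (Aug 13, 2011) before Harlow (Aug 6, 2006).
Order: Delgado, Osei, Beaumont, Harlow.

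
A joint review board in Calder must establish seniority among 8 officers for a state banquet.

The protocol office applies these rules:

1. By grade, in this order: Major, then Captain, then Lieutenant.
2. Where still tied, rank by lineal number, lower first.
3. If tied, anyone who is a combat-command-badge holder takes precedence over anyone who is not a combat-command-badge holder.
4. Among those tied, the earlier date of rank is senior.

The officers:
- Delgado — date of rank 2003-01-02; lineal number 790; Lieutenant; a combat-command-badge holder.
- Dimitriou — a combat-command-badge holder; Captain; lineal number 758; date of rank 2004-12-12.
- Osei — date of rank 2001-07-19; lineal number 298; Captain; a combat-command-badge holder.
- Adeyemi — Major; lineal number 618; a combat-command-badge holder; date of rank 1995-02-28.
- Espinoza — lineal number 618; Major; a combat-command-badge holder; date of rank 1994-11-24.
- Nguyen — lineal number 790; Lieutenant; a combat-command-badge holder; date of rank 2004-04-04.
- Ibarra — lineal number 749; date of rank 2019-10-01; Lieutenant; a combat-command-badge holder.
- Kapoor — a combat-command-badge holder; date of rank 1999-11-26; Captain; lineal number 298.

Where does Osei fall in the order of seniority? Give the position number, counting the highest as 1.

By grade: Espinoza and Adeyemi (Major); then Kapoor, Osei and Dimitriou (Captain); then Ibarra, Delgado and Nguyen (Lieutenant).
Espinoza and Adeyemi both have lineal number 618, so the next rule applies.
Espinoza and Adeyemi are each a combat-command-badge holder, so the next rule applies.
Among Espinoza and Adeyemi, by date of rank (earlier first): Espinoza (1994-11-24) before Adeyemi (1995-02-28).
Among Kapoor, Osei and Dimitriou, by lineal number (lower first): Kapoor and Osei (298) before Dimitriou (758).
Kapoor and Osei are each a combat-command-badge holder, so the next rule applies.
Among Kapoor and Osei, by date of rank (earlier first): Kapoor (1999-11-26) before Osei (2001-07-19).
Among Ibarra, Delgado and Nguyen, by lineal number (lower first): Ibarra (749) before Delgado and Nguyen (790).
Delgado and Nguyen are each a combat-command-badge holder, so the next rule applies.
Among Delgado and Nguyen, by date of rank (earlier first): Delgado (2003-01-02) before Nguyen (2004-04-04).
Order: Espinoza, Adeyemi, Kapoor, Osei, Dimitriou, Ibarra, Delgado, Nguyen. So position 4.

4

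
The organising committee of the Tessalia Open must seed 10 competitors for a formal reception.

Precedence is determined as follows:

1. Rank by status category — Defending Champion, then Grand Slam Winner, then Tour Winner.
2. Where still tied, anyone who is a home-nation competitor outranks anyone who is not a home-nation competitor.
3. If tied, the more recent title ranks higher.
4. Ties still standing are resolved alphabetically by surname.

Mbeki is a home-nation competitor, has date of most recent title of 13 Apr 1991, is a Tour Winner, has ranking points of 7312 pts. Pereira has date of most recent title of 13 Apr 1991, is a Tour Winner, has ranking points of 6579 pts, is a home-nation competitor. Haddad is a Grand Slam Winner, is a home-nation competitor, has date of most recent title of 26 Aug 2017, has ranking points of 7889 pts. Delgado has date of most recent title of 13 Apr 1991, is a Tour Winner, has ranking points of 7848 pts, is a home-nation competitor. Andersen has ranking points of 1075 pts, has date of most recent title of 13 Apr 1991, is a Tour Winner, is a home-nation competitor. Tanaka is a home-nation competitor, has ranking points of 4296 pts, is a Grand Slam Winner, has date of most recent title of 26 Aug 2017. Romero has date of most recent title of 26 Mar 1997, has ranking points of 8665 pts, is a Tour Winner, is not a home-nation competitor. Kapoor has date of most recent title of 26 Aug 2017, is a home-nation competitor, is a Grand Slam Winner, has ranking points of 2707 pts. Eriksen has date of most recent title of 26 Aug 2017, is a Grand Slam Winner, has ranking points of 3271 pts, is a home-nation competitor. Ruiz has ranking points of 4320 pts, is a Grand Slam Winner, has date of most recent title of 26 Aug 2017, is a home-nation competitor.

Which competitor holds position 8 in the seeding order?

Mbeki

By status category: Eriksen, Haddad, Kapoor, Ruiz and Tanaka (Grand Slam Winner); then Andersen, Delgado, Mbeki, Pereira and Romero (Tour Winner).
Eriksen, Haddad, Kapoor, Ruiz and Tanaka are each a home-nation competitor, so the next rule applies.
Eriksen, Haddad, Kapoor, Ruiz and Tanaka all have date of most recent title 26 Aug 2017, so the next rule applies.
Among Eriksen, Haddad, Kapoor, Ruiz and Tanaka, alphabetically by surname: Eriksen before Haddad before Kapoor before Ruiz before Tanaka.
Among Andersen, Delgado, Mbeki, Pereira and Romero, a home-nation competitor before not a home-nation competitor: Andersen, Delgado, Mbeki and Pereira (a home-nation competitor) before Romero (not a home-nation competitor).
Andersen, Delgado, Mbeki and Pereira all have date of most recent title 13 Apr 1991, so the next rule applies.
Among Andersen, Delgado, Mbeki and Pereira, alphabetically by surname: Andersen before Delgado before Mbeki before Pereira.
Order: Eriksen, Haddad, Kapoor, Ruiz, Tanaka, Andersen, Delgado, Mbeki, Pereira, Romero.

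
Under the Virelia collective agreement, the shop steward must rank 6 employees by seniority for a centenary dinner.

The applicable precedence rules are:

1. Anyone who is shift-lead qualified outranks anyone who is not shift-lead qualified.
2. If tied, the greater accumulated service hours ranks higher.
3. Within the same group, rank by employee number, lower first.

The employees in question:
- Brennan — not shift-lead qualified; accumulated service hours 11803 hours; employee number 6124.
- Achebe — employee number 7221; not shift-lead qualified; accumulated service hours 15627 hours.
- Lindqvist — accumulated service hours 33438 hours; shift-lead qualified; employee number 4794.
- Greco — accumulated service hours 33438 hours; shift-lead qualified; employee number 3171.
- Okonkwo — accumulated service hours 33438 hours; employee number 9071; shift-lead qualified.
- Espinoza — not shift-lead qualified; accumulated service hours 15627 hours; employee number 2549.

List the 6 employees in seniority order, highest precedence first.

Greco, Lindqvist, Okonkwo, Espinoza, Achebe, Brennan

By the first rule: Greco, Lindqvist and Okonkwo (each shift-lead qualified); then Espinoza, Achebe and Brennan (each not shift-lead qualified).
Greco, Lindqvist and Okonkwo all have accumulated service hours 33438 hours, so the next rule applies.
Among Greco, Lindqvist and Okonkwo, by employee number (lower first): Greco (3171) before Lindqvist (4794) before Okonkwo (9071).
Among Espinoza, Achebe and Brennan, by accumulated service hours (higher first): Espinoza and Achebe (15627 hours) before Brennan (11803 hours).
Among Espinoza and Achebe, by employee number (lower first): Espinoza (2549) before Achebe (7221).
Full order: Greco, Lindqvist, Okonkwo, Espinoza, Achebe, Brennan.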